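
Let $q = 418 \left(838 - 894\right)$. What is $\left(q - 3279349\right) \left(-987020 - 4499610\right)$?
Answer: $18121005638910$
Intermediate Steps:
$q = -23408$ ($q = 418 \left(-56\right) = -23408$)
$\left(q - 3279349\right) \left(-987020 - 4499610\right) = \left(-23408 - 3279349\right) \left(-987020 - 4499610\right) = \left(-3302757\right) \left(-5486630\right) = 18121005638910$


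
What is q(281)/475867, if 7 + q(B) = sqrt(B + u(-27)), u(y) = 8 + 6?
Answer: -1/67981 + sqrt(295)/475867 ≈ 2.1383e-5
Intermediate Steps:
u(y) = 14
q(B) = -7 + sqrt(14 + B) (q(B) = -7 + sqrt(B + 14) = -7 + sqrt(14 + B))
q(281)/475867 = (-7 + sqrt(14 + 281))/475867 = (-7 + sqrt(295))*(1/475867) = -1/67981 + sqrt(295)/475867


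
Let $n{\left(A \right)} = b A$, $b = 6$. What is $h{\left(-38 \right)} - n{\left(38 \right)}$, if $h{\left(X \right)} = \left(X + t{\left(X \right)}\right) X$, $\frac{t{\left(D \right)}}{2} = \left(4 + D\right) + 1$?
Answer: $3724$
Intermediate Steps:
$t{\left(D \right)} = 10 + 2 D$ ($t{\left(D \right)} = 2 \left(\left(4 + D\right) + 1\right) = 2 \left(5 + D\right) = 10 + 2 D$)
$n{\left(A \right)} = 6 A$
$h{\left(X \right)} = X \left(10 + 3 X\right)$ ($h{\left(X \right)} = \left(X + \left(10 + 2 X\right)\right) X = \left(10 + 3 X\right) X = X \left(10 + 3 X\right)$)
$h{\left(-38 \right)} - n{\left(38 \right)} = - 38 \left(10 + 3 \left(-38\right)\right) - 6 \cdot 38 = - 38 \left(10 - 114\right) - 228 = \left(-38\right) \left(-104\right) - 228 = 3952 - 228 = 3724$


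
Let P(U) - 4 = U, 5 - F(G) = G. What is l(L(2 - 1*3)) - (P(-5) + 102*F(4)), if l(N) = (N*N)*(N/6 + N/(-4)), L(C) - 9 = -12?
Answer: -395/4 ≈ -98.750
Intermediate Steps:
F(G) = 5 - G
P(U) = 4 + U
L(C) = -3 (L(C) = 9 - 12 = -3)
l(N) = -N³/12 (l(N) = N²*(N*(⅙) + N*(-¼)) = N²*(N/6 - N/4) = N²*(-N/12) = -N³/12)
l(L(2 - 1*3)) - (P(-5) + 102*F(4)) = -1/12*(-3)³ - ((4 - 5) + 102*(5 - 1*4)) = -1/12*(-27) - (-1 + 102*(5 - 4)) = 9/4 - (-1 + 102*1) = 9/4 - (-1 + 102) = 9/4 - 1*101 = 9/4 - 101 = -395/4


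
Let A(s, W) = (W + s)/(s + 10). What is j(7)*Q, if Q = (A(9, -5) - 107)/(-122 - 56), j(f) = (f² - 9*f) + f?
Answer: -14203/3382 ≈ -4.1996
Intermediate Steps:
j(f) = f² - 8*f
A(s, W) = (W + s)/(10 + s)
Q = 2029/3382 (Q = ((-5 + 9)/(10 + 9) - 107)/(-122 - 56) = (4/19 - 107)/(-178) = ((1/19)*4 - 107)*(-1/178) = (4/19 - 107)*(-1/178) = -2029/19*(-1/178) = 2029/3382 ≈ 0.59994)
j(7)*Q = (7*(-8 + 7))*(2029/3382) = (7*(-1))*(2029/3382) = -7*2029/3382 = -14203/3382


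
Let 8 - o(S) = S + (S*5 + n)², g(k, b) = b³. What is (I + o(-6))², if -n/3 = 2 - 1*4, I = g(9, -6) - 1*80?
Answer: 736164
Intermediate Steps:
I = -296 (I = (-6)³ - 1*80 = -216 - 80 = -296)
n = 6 (n = -3*(2 - 1*4) = -3*(2 - 4) = -3*(-2) = 6)
o(S) = 8 - S - (6 + 5*S)² (o(S) = 8 - (S + (S*5 + 6)²) = 8 - (S + (5*S + 6)²) = 8 - (S + (6 + 5*S)²) = 8 + (-S - (6 + 5*S)²) = 8 - S - (6 + 5*S)²)
(I + o(-6))² = (-296 + (8 - 1*(-6) - (6 + 5*(-6))²))² = (-296 + (8 + 6 - (6 - 30)²))² = (-296 + (8 + 6 - 1*(-24)²))² = (-296 + (8 + 6 - 1*576))² = (-296 + (8 + 6 - 576))² = (-296 - 562)² = (-858)² = 736164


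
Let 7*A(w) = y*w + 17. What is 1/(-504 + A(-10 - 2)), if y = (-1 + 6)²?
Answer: -7/3811 ≈ -0.0018368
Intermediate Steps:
y = 25 (y = 5² = 25)
A(w) = 17/7 + 25*w/7 (A(w) = (25*w + 17)/7 = (17 + 25*w)/7 = 17/7 + 25*w/7)
1/(-504 + A(-10 - 2)) = 1/(-504 + (17/7 + 25*(-10 - 2)/7)) = 1/(-504 + (17/7 + (25/7)*(-12))) = 1/(-504 + (17/7 - 300/7)) = 1/(-504 - 283/7) = 1/(-3811/7) = -7/3811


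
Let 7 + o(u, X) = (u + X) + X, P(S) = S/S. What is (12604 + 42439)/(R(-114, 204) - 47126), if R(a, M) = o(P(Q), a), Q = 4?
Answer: -55043/47360 ≈ -1.1622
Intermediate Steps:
P(S) = 1
o(u, X) = -7 + u + 2*X (o(u, X) = -7 + ((u + X) + X) = -7 + ((X + u) + X) = -7 + (u + 2*X) = -7 + u + 2*X)
R(a, M) = -6 + 2*a (R(a, M) = -7 + 1 + 2*a = -6 + 2*a)
(12604 + 42439)/(R(-114, 204) - 47126) = (12604 + 42439)/((-6 + 2*(-114)) - 47126) = 55043/((-6 - 228) - 47126) = 55043/(-234 - 47126) = 55043/(-47360) = 55043*(-1/47360) = -55043/47360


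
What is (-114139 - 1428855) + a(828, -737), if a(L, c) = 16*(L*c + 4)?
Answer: -11306706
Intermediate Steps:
a(L, c) = 64 + 16*L*c (a(L, c) = 16*(4 + L*c) = 64 + 16*L*c)
(-114139 - 1428855) + a(828, -737) = (-114139 - 1428855) + (64 + 16*828*(-737)) = -1542994 + (64 - 9763776) = -1542994 - 9763712 = -11306706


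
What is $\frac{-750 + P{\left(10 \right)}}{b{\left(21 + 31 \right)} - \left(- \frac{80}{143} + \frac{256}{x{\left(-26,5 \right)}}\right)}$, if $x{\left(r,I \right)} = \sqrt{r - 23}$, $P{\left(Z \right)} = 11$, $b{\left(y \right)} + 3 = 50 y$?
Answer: $- \frac{1923437539023}{6762156570313} + \frac{27080365312 i}{6762156570313} \approx -0.28444 + 0.0040047 i$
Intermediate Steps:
$b{\left(y \right)} = -3 + 50 y$
$x{\left(r,I \right)} = \sqrt{-23 + r}$
$\frac{-750 + P{\left(10 \right)}}{b{\left(21 + 31 \right)} - \left(- \frac{80}{143} + \frac{256}{x{\left(-26,5 \right)}}\right)} = \frac{-750 + 11}{\left(-3 + 50 \left(21 + 31\right)\right) - \left(- \frac{80}{143} + \frac{256}{\sqrt{-23 - 26}}\right)} = - \frac{739}{\left(-3 + 50 \cdot 52\right) - \left(- \frac{80}{143} + \frac{256}{\sqrt{-49}}\right)} = - \frac{739}{\left(-3 + 2600\right) + \left(\frac{80}{143} - \frac{256}{7 i}\right)} = - \frac{739}{2597 + \left(\frac{80}{143} - 256 \left(- \frac{i}{7}\right)\right)} = - \frac{739}{2597 + \left(\frac{80}{143} + \frac{256 i}{7}\right)} = - \frac{739}{\frac{371451}{143} + \frac{256 i}{7}} = - 739 \frac{1002001 \left(\frac{371451}{143} - \frac{256 i}{7}\right)}{6762156570313} = - \frac{740478739 \left(\frac{371451}{143} - \frac{256 i}{7}\right)}{6762156570313}$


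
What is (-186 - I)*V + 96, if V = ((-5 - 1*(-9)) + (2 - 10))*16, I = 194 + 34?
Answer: 26592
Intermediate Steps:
I = 228
V = -64 (V = ((-5 + 9) - 8)*16 = (4 - 8)*16 = -4*16 = -64)
(-186 - I)*V + 96 = (-186 - 1*228)*(-64) + 96 = (-186 - 228)*(-64) + 96 = -414*(-64) + 96 = 26496 + 96 = 26592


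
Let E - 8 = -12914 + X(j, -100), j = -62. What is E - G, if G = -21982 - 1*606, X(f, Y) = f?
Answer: 9620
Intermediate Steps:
G = -22588 (G = -21982 - 606 = -22588)
E = -12968 (E = 8 + (-12914 - 62) = 8 - 12976 = -12968)
E - G = -12968 - 1*(-22588) = -12968 + 22588 = 9620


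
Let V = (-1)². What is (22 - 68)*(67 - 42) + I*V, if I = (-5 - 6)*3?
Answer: -1183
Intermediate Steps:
V = 1
I = -33 (I = -11*3 = -33)
(22 - 68)*(67 - 42) + I*V = (22 - 68)*(67 - 42) - 33*1 = -46*25 - 33 = -1150 - 33 = -1183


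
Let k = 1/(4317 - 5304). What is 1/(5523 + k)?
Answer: 987/5451200 ≈ 0.00018106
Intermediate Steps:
k = -1/987 (k = 1/(-987) = -1/987 ≈ -0.0010132)
1/(5523 + k) = 1/(5523 - 1/987) = 1/(5451200/987) = 987/5451200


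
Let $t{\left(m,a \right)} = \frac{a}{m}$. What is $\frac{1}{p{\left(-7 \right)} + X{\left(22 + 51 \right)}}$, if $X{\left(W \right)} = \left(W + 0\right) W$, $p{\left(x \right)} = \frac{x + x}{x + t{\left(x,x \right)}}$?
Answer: $\frac{3}{15994} \approx 0.00018757$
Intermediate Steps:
$p{\left(x \right)} = \frac{2 x}{1 + x}$ ($p{\left(x \right)} = \frac{x + x}{x + \frac{x}{x}} = \frac{2 x}{x + 1} = \frac{2 x}{1 + x}$)
$X{\left(W \right)} = W^{2}$ ($X{\left(W \right)} = W W = W^{2}$)
$\frac{1}{p{\left(-7 \right)} + X{\left(22 + 51 \right)}} = \frac{1}{2 \left(-7\right) \frac{1}{1 - 7} + \left(22 + 51\right)^{2}} = \frac{1}{2 \left(-7\right) \frac{1}{-6} + 73^{2}} = \frac{1}{2 \left(-7\right) \left(- \frac{1}{6}\right) + 5329} = \frac{1}{\frac{7}{3} + 5329} = \frac{1}{\frac{15994}{3}} = \frac{3}{15994}$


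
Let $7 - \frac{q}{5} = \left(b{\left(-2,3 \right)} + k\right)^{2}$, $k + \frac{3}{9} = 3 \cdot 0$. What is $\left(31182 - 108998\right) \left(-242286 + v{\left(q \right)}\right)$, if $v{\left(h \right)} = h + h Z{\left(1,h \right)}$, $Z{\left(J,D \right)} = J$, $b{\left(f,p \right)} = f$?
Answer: $\frac{169672652144}{9} \approx 1.8853 \cdot 10^{10}$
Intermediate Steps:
$k = - \frac{1}{3}$ ($k = - \frac{1}{3} + 3 \cdot 0 = - \frac{1}{3} + 0 = - \frac{1}{3} \approx -0.33333$)
$q = \frac{70}{9}$ ($q = 35 - 5 \left(-2 - \frac{1}{3}\right)^{2} = 35 - 5 \left(- \frac{7}{3}\right)^{2} = 35 - \frac{245}{9} = \frac{70}{9} \approx 7.7778$)
$v{\left(h \right)} = 2 h$ ($v{\left(h \right)} = h + h 1 = h + h = 2 h$)
$\left(31182 - 108998\right) \left(-242286 + v{\left(q \right)}\right) = \left(31182 - 108998\right) \left(-242286 + 2 \cdot \frac{70}{9}\right) = - 77816 \left(-242286 + \frac{140}{9}\right) = \left(-77816\right) \left(- \frac{2180434}{9}\right) = \frac{169672652144}{9}$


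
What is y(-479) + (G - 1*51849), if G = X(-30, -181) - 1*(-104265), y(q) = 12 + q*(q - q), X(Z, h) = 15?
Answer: 52443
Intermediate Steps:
y(q) = 12 (y(q) = 12 + q*0 = 12 + 0 = 12)
G = 104280 (G = 15 - 1*(-104265) = 15 + 104265 = 104280)
y(-479) + (G - 1*51849) = 12 + (104280 - 1*51849) = 12 + (104280 - 51849) = 12 + 52431 = 52443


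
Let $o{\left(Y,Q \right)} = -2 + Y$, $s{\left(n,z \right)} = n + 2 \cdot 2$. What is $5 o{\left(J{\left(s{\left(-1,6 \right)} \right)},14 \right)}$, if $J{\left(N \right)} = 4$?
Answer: $10$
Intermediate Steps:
$s{\left(n,z \right)} = 4 + n$ ($s{\left(n,z \right)} = n + 4 = 4 + n$)
$5 o{\left(J{\left(s{\left(-1,6 \right)} \right)},14 \right)} = 5 \left(-2 + 4\right) = 5 \cdot 2 = 10$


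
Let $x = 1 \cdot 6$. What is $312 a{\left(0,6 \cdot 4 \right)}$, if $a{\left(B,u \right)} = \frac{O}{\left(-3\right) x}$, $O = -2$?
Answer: $\frac{104}{3} \approx 34.667$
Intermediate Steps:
$x = 6$
$a{\left(B,u \right)} = \frac{1}{9}$ ($a{\left(B,u \right)} = - \frac{2}{\left(-3\right) 6} = - \frac{2}{-18} = \left(-2\right) \left(- \frac{1}{18}\right) = \frac{1}{9}$)
$312 a{\left(0,6 \cdot 4 \right)} = 312 \cdot \frac{1}{9} = \frac{104}{3}$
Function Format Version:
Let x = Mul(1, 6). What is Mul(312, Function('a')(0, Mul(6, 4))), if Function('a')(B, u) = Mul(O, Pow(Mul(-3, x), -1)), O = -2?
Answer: Rational(104, 3) ≈ 34.667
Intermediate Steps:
x = 6
Function('a')(B, u) = Rational(1, 9) (Function('a')(B, u) = Mul(-2, Pow(Mul(-3, 6), -1)) = Mul(-2, Pow(-18, -1)) = Mul(-2, Rational(-1, 18)) = Rational(1, 9))
Mul(312, Function('a')(0, Mul(6, 4))) = Mul(312, Rational(1, 9)) = Rational(104, 3)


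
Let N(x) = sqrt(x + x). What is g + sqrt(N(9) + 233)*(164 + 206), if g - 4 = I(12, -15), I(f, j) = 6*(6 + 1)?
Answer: 46 + 370*sqrt(233 + 3*sqrt(2)) ≈ 5745.0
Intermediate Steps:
I(f, j) = 42 (I(f, j) = 6*7 = 42)
N(x) = sqrt(2)*sqrt(x) (N(x) = sqrt(2*x) = sqrt(2)*sqrt(x))
g = 46 (g = 4 + 42 = 46)
g + sqrt(N(9) + 233)*(164 + 206) = 46 + sqrt(sqrt(2)*sqrt(9) + 233)*(164 + 206) = 46 + sqrt(sqrt(2)*3 + 233)*370 = 46 + sqrt(3*sqrt(2) + 233)*370 = 46 + sqrt(233 + 3*sqrt(2))*370 = 46 + 370*sqrt(233 + 3*sqrt(2))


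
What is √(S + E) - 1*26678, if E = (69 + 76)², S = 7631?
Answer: -26678 + 12*√199 ≈ -26509.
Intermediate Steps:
E = 21025 (E = 145² = 21025)
√(S + E) - 1*26678 = √(7631 + 21025) - 1*26678 = √28656 - 26678 = 12*√199 - 26678 = -26678 + 12*√199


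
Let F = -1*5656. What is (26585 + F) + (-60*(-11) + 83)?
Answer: 21672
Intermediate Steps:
F = -5656
(26585 + F) + (-60*(-11) + 83) = (26585 - 5656) + (-60*(-11) + 83) = 20929 + (660 + 83) = 20929 + 743 = 21672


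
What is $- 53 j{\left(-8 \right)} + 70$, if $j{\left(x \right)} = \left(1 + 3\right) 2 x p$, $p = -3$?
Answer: $-10106$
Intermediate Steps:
$j{\left(x \right)} = - 24 x$ ($j{\left(x \right)} = \left(1 + 3\right) 2 x \left(-3\right) = 4 \cdot 2 x \left(-3\right) = 8 x \left(-3\right) = - 24 x$)
$- 53 j{\left(-8 \right)} + 70 = - 53 \left(\left(-24\right) \left(-8\right)\right) + 70 = \left(-53\right) 192 + 70 = -10176 + 70 = -10106$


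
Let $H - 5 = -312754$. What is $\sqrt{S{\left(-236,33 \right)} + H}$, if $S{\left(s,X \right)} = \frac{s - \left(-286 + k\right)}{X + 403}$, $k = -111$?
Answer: $\frac{i \sqrt{14863065927}}{218} \approx 559.24 i$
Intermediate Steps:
$H = -312749$ ($H = 5 - 312754 = -312749$)
$S{\left(s,X \right)} = \frac{397 + s}{403 + X}$ ($S{\left(s,X \right)} = \frac{s + \left(286 - -111\right)}{X + 403} = \frac{s + \left(286 + 111\right)}{403 + X} = \frac{s + 397}{403 + X} = \frac{397 + s}{403 + X}$)
$\sqrt{S{\left(-236,33 \right)} + H} = \sqrt{\frac{397 - 236}{403 + 33} - 312749} = \sqrt{\frac{1}{436} \cdot 161 - 312749} = \sqrt{\frac{161}{436} - 312749} = \sqrt{- \frac{136358403}{436}} = \frac{i \sqrt{14863065927}}{218}$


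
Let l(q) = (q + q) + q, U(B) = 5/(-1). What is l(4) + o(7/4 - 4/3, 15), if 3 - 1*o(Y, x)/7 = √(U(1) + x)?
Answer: 33 - 7*√10 ≈ 10.864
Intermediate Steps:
U(B) = -5 (U(B) = 5*(-1) = -5)
l(q) = 3*q (l(q) = 2*q + q = 3*q)
o(Y, x) = 21 - 7*√(-5 + x)
l(4) + o(7/4 - 4/3, 15) = 3*4 + (21 - 7*√(-5 + 15)) = 12 + (21 - 7*√10) = 33 - 7*√10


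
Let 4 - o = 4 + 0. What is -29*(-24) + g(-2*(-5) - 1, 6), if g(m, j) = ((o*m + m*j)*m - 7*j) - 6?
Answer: 1134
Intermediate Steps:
o = 0 (o = 4 - (4 + 0) = 4 - 1*4 = 4 - 4 = 0)
g(m, j) = -6 - 7*j + j*m² (g(m, j) = ((0*m + m*j)*m - 7*j) - 6 = ((0 + j*m)*m - 7*j) - 6 = ((j*m)*m - 7*j) - 6 = (j*m² - 7*j) - 6 = (-7*j + j*m²) - 6 = -6 - 7*j + j*m²)
-29*(-24) + g(-2*(-5) - 1, 6) = -29*(-24) + (-6 - 7*6 + 6*(-2*(-5) - 1)²) = 696 + (-6 - 42 + 6*(10 - 1)²) = 696 + (-6 - 42 + 6*9²) = 696 + (-6 - 42 + 6*81) = 696 + (-6 - 42 + 486) = 696 + 438 = 1134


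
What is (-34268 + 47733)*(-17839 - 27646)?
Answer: -612455525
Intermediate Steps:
(-34268 + 47733)*(-17839 - 27646) = 13465*(-45485) = -612455525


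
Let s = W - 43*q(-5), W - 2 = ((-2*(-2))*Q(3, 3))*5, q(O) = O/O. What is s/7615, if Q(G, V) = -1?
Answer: -61/7615 ≈ -0.0080105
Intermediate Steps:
q(O) = 1
W = -18 (W = 2 + (-2*(-2)*(-1))*5 = 2 + (4*(-1))*5 = 2 - 4*5 = 2 - 20 = -18)
s = -61 (s = -18 - 43*1 = -18 - 43 = -61)
s/7615 = -61/7615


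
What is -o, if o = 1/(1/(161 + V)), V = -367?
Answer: 206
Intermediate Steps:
o = -206 (o = 1/(1/(161 - 367)) = 1/(1/(-206)) = 1/(-1/206) = -206)
-o = -1*(-206) = 206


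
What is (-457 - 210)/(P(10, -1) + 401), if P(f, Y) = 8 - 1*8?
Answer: -667/401 ≈ -1.6633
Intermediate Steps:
P(f, Y) = 0 (P(f, Y) = 8 - 8 = 0)
(-457 - 210)/(P(10, -1) + 401) = (-457 - 210)/(0 + 401) = -667/401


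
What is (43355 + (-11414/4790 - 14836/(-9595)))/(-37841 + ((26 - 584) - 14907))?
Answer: -99627975743/122497321265 ≈ -0.81331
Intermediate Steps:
(43355 + (-11414/4790 - 14836/(-9595)))/(-37841 + ((26 - 584) - 14907)) = (43355 + (-11414*1/4790 - 14836*(-1/9595)))/(-37841 + (-558 - 14907)) = (43355 + (-5707/2395 + 14836/9595))/(-37841 - 15465) = (43355 - 3845289/4596005)/(-53306) = (199255951486/4596005)*(-1/53306) = -99627975743/122497321265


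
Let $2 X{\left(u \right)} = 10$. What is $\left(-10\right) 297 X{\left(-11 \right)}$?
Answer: $-14850$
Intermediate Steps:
$X{\left(u \right)} = 5$ ($X{\left(u \right)} = \frac{1}{2} \cdot 10 = 5$)
$\left(-10\right) 297 X{\left(-11 \right)} = \left(-10\right) 297 \cdot 5 = \left(-2970\right) 5 = -14850$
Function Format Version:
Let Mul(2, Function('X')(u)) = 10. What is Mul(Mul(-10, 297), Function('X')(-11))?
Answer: -14850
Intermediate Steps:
Function('X')(u) = 5 (Function('X')(u) = Mul(Rational(1, 2), 10) = 5)
Mul(Mul(-10, 297), Function('X')(-11)) = Mul(Mul(-10, 297), 5) = Mul(-2970, 5) = -14850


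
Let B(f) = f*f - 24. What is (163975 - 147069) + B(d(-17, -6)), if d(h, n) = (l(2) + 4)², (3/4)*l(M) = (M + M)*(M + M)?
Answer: 34729618/81 ≈ 4.2876e+5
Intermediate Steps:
l(M) = 16*M²/3 (l(M) = 4*((M + M)*(M + M))/3 = 4*((2*M)*(2*M))/3 = 4*(4*M²)/3 = 16*M²/3)
d(h, n) = 5776/9 (d(h, n) = ((16/3)*2² + 4)² = ((16/3)*4 + 4)² = (64/3 + 4)² = (76/3)² = 5776/9)
B(f) = -24 + f² (B(f) = f² - 24 = -24 + f²)
(163975 - 147069) + B(d(-17, -6)) = (163975 - 147069) + (-24 + (5776/9)²) = 16906 + (-24 + 33362176/81) = 16906 + 33360232/81 = 34729618/81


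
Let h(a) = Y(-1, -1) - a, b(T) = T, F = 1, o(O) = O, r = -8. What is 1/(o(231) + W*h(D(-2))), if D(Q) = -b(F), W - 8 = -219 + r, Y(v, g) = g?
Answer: 1/231 ≈ 0.0043290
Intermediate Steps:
W = -219 (W = 8 + (-219 - 8) = 8 - 227 = -219)
D(Q) = -1 (D(Q) = -1*1 = -1)
h(a) = -1 - a
1/(o(231) + W*h(D(-2))) = 1/(231 - 219*(-1 - 1*(-1))) = 1/(231 - 219*(-1 + 1)) = 1/(231 - 219*0) = 1/(231 + 0) = 1/231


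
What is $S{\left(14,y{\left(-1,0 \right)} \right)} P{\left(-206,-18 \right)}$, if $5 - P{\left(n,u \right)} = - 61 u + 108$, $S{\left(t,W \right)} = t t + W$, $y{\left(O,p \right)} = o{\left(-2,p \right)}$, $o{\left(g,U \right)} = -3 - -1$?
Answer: $-232994$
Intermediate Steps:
$o{\left(g,U \right)} = -2$ ($o{\left(g,U \right)} = -3 + 1 = -2$)
$y{\left(O,p \right)} = -2$
$S{\left(t,W \right)} = W + t^{2}$ ($S{\left(t,W \right)} = t^{2} + W = W + t^{2}$)
$P{\left(n,u \right)} = -103 + 61 u$ ($P{\left(n,u \right)} = 5 - \left(- 61 u + 108\right) = 5 - \left(108 - 61 u\right) = 5 + \left(-108 + 61 u\right) = -103 + 61 u$)
$S{\left(14,y{\left(-1,0 \right)} \right)} P{\left(-206,-18 \right)} = \left(-2 + 14^{2}\right) \left(-103 + 61 \left(-18\right)\right) = \left(-2 + 196\right) \left(-103 - 1098\right) = 194 \left(-1201\right) = -232994$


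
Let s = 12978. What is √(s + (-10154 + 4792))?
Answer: 8*√119 ≈ 87.270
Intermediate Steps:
√(s + (-10154 + 4792)) = √(12978 + (-10154 + 4792)) = √(12978 - 5362) = √7616 = 8*√119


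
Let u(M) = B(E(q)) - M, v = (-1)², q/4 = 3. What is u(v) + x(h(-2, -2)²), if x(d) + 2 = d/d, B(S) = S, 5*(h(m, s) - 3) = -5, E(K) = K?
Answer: 10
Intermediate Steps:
q = 12 (q = 4*3 = 12)
h(m, s) = 2 (h(m, s) = 3 + (⅕)*(-5) = 3 - 1 = 2)
v = 1
x(d) = -1 (x(d) = -2 + d/d = -2 + 1 = -1)
u(M) = 12 - M
u(v) + x(h(-2, -2)²) = (12 - 1*1) - 1 = (12 - 1) - 1 = 11 - 1 = 10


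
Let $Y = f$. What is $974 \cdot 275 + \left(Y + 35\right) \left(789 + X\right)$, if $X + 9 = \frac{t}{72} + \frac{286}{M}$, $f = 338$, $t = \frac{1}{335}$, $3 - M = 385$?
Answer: $\frac{2573014361363}{4606920} \approx 5.5851 \cdot 10^{5}$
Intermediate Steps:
$M = -382$ ($M = 3 - 385 = -382$)
$t = \frac{1}{335} \approx 0.0029851$
$X = - \frac{44911249}{4606920}$ ($X = -9 + \left(\frac{1}{335 \cdot 72} + \frac{286}{-382}\right) = -9 + \left(\frac{1}{335} \cdot \frac{1}{72} + 286 \left(- \frac{1}{382}\right)\right) = -9 + \left(\frac{1}{24120} - \frac{143}{191}\right) = -9 - \frac{3448969}{4606920} = - \frac{44911249}{4606920} \approx -9.7487$)
$Y = 338$
$974 \cdot 275 + \left(Y + 35\right) \left(789 + X\right) = 974 \cdot 275 + \left(338 + 35\right) \left(789 - \frac{44911249}{4606920}\right) = 267850 + 373 \cdot \frac{3589948631}{4606920} = 267850 + \frac{1339050839363}{4606920} = \frac{2573014361363}{4606920}$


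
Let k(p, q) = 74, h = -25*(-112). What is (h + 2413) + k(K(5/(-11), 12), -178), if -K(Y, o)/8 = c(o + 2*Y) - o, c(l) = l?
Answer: 5287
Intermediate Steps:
K(Y, o) = -16*Y (K(Y, o) = -8*((o + 2*Y) - o) = -16*Y)
h = 2800
(h + 2413) + k(K(5/(-11), 12), -178) = (2800 + 2413) + 74 = 5213 + 74 = 5287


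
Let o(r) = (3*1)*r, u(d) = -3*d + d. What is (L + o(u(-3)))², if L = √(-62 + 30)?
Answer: 292 + 144*I*√2 ≈ 292.0 + 203.65*I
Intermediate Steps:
u(d) = -2*d
o(r) = 3*r
L = 4*I*√2 (L = √(-32) = 4*I*√2 ≈ 5.6569*I)
(L + o(u(-3)))² = (4*I*√2 + 3*(-2*(-3)))² = (4*I*√2 + 3*6)² = (4*I*√2 + 18)² = (18 + 4*I*√2)²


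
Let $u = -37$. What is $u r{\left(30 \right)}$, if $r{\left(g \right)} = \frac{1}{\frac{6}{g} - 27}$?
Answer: $\frac{185}{134} \approx 1.3806$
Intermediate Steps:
$r{\left(g \right)} = \frac{1}{-27 + \frac{6}{g}}$
$u r{\left(30 \right)} = - 37 \left(\left(-1\right) 30 \frac{1}{-6 + 27 \cdot 30}\right) = - 37 \left(\left(-1\right) 30 \frac{1}{-6 + 810}\right) = - 37 \left(\left(-1\right) 30 \cdot \frac{1}{804}\right) = \left(-37\right) \left(- \frac{5}{134}\right) = \frac{185}{134}$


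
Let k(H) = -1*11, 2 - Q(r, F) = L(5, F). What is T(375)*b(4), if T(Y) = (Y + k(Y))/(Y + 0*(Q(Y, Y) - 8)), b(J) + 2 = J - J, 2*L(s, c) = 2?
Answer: -728/375 ≈ -1.9413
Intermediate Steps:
L(s, c) = 1 (L(s, c) = (1/2)*2 = 1)
Q(r, F) = 1 (Q(r, F) = 2 - 1*1 = 2 - 1 = 1)
k(H) = -11
b(J) = -2 (b(J) = -2 + (J - J) = -2 + 0 = -2)
T(Y) = (-11 + Y)/Y (T(Y) = (Y - 11)/(Y + 0*(1 - 8)) = (-11 + Y)/(Y + 0*(-7)) = (-11 + Y)/(Y + 0) = (-11 + Y)/Y)
T(375)*b(4) = ((-11 + 375)/375)*(-2) = ((1/375)*364)*(-2) = (364/375)*(-2) = -728/375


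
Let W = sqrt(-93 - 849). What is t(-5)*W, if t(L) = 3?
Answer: 3*I*sqrt(942) ≈ 92.076*I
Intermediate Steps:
W = I*sqrt(942) (W = sqrt(-942) = I*sqrt(942) ≈ 30.692*I)
t(-5)*W = 3*(I*sqrt(942)) = 3*I*sqrt(942)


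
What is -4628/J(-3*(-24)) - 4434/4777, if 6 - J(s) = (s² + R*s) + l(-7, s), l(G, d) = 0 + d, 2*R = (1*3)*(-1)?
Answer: -345836/12281667 ≈ -0.028159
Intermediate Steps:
R = -3/2 (R = ((1*3)*(-1))/2 = (3*(-1))/2 = (½)*(-3) = -3/2 ≈ -1.5000)
l(G, d) = d
J(s) = 6 + s/2 - s² (J(s) = 6 - ((s² - 3*s/2) + s) = 6 - (s² - s/2) = 6 + (s/2 - s²) = 6 + s/2 - s²)
-4628/J(-3*(-24)) - 4434/4777 = -4628/(6 + (-3*(-24))/2 - (-3*(-24))²) - 4434/4777 = -4628/(6 + (½)*72 - 1*72²) - 4434*1/4777 = -4628/(6 + 36 - 1*5184) - 4434/4777 = -4628/(6 + 36 - 5184) - 4434/4777 = -4628/(-5142) - 4434/4777 = -4628*(-1/5142) - 4434/4777 = 2314/2571 - 4434/4777 = -345836/12281667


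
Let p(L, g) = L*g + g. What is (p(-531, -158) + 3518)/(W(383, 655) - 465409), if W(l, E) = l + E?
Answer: -87258/464371 ≈ -0.18791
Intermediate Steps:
p(L, g) = g + L*g
W(l, E) = E + l
(p(-531, -158) + 3518)/(W(383, 655) - 465409) = (-158*(1 - 531) + 3518)/((655 + 383) - 465409) = (-158*(-530) + 3518)/(1038 - 465409) = (83740 + 3518)/(-464371) = 87258*(-1/464371) = -87258/464371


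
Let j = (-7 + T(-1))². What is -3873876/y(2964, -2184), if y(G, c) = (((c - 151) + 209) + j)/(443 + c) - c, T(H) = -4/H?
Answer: -6744418116/3804461 ≈ -1772.8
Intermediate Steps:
j = 9 (j = (-7 - 4/(-1))² = (-7 - 4*(-1))² = (-7 + 4)² = (-3)² = 9)
y(G, c) = -c + (67 + c)/(443 + c) (y(G, c) = (((c - 151) + 209) + 9)/(443 + c) - c = (((-151 + c) + 209) + 9)/(443 + c) - c = ((58 + c) + 9)/(443 + c) - c = (67 + c)/(443 + c) - c = -c + (67 + c)/(443 + c))
-3873876/y(2964, -2184) = -3873876*(443 - 2184)/(67 - 1*(-2184)² - 442*(-2184)) = -3873876*(-1741/(67 - 1*4769856 + 965328)) = -3873876*(-1741/(67 - 4769856 + 965328)) = -3873876/((-1/1741*(-3804461))) = -3873876/3804461/1741 = -3873876*1741/3804461 = -6744418116/3804461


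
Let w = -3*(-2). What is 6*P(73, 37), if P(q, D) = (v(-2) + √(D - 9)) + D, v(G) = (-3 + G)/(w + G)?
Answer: 429/2 + 12*√7 ≈ 246.25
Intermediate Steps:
w = 6
v(G) = (-3 + G)/(6 + G)
P(q, D) = -5/4 + D + √(-9 + D) (P(q, D) = ((-3 - 2)/(6 - 2) + √(D - 9)) + D = (-5/4 + √(-9 + D)) + D = -5/4 + D + √(-9 + D))
6*P(73, 37) = 6*(-5/4 + 37 + √(-9 + 37)) = 6*(-5/4 + 37 + √28) = 6*(-5/4 + 37 + 2*√7) = 6*(143/4 + 2*√7) = 429/2 + 12*√7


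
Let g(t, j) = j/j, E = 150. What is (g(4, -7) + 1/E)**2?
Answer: 22801/22500 ≈ 1.0134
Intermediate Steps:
g(t, j) = 1
(g(4, -7) + 1/E)**2 = (1 + 1/150)**2 = (151/150)**2 = 22801/22500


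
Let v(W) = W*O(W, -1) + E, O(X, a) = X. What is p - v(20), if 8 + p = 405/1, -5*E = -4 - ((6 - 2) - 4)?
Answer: -19/5 ≈ -3.8000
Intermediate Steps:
E = ⅘ (E = -(-4 - ((6 - 2) - 4))/5 = -(-4 - (4 - 4))/5 = -(-4 - 1*0)/5 = -(-4 + 0)/5 = -⅕*(-4) = ⅘ ≈ 0.80000)
p = 397 (p = -8 + 405/1 = -8 + 405*1 = -8 + 405 = 397)
v(W) = ⅘ + W² (v(W) = W*W + ⅘ = W² + ⅘ = ⅘ + W²)
p - v(20) = 397 - (⅘ + 20²) = 397 - (⅘ + 400) = 397 - 1*2004/5 = 397 - 2004/5 = -19/5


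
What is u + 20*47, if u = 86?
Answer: 1026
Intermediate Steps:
u + 20*47 = 86 + 20*47 = 86 + 940 = 1026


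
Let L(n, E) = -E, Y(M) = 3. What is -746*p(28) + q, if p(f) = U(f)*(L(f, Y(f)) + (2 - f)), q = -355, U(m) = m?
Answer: 605397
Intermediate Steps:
p(f) = f*(-1 - f) (p(f) = f*(-1*3 + (2 - f)) = f*(-3 + (2 - f)) = f*(-1 - f))
-746*p(28) + q = -(-746)*28*(1 + 28) - 355 = -(-746)*28*29 - 355 = -746*(-812) - 355 = 605752 - 355 = 605397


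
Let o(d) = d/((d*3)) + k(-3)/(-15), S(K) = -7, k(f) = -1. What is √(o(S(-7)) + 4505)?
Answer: 3*√12515/5 ≈ 67.122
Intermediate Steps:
o(d) = ⅖ (o(d) = d/((d*3)) - 1/(-15) = d/((3*d)) - 1*(-1/15) = d*(1/(3*d)) + 1/15 = ⅓ + 1/15 = ⅖)
√(o(S(-7)) + 4505) = √(⅖ + 4505) = √(22527/5) = 3*√12515/5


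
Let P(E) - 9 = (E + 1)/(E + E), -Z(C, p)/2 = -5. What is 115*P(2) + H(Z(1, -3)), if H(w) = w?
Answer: 4525/4 ≈ 1131.3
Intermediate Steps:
Z(C, p) = 10 (Z(C, p) = -2*(-5) = 10)
P(E) = 9 + (1 + E)/(2*E) (P(E) = 9 + (E + 1)/(E + E) = 9 + (1 + E)/((2*E)) = 9 + (1 + E)*(1/(2*E)) = 9 + (1 + E)/(2*E))
115*P(2) + H(Z(1, -3)) = 115*((1/2)*(1 + 19*2)/2) + 10 = 115*((1/2)*(1/2)*(1 + 38)) + 10 = 115*((1/2)*(1/2)*39) + 10 = 115*(39/4) + 10 = 4485/4 + 10 = 4525/4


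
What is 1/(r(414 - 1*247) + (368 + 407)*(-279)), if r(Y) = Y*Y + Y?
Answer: -1/188169 ≈ -5.3144e-6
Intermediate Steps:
r(Y) = Y + Y² (r(Y) = Y² + Y = Y + Y²)
1/(r(414 - 1*247) + (368 + 407)*(-279)) = 1/((414 - 1*247)*(1 + (414 - 1*247)) + (368 + 407)*(-279)) = 1/((414 - 247)*(1 + (414 - 247)) + 775*(-279)) = 1/(167*(1 + 167) - 216225) = 1/(167*168 - 216225) = 1/(28056 - 216225) = 1/(-188169) = -1/188169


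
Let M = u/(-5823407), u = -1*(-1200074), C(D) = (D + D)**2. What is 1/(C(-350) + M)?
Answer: 5823407/2853468229926 ≈ 2.0408e-6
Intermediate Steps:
C(D) = 4*D**2 (C(D) = (2*D)**2 = 4*D**2)
u = 1200074
M = -1200074/5823407 (M = 1200074/(-5823407) = 1200074*(-1/5823407) = -1200074/5823407 ≈ -0.20608)
1/(C(-350) + M) = 1/(4*(-350)**2 - 1200074/5823407) = 1/(4*122500 - 1200074/5823407) = 1/(490000 - 1200074/5823407) = 1/(2853468229926/5823407) = 5823407/2853468229926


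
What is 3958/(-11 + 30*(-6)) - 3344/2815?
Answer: -11780474/537665 ≈ -21.910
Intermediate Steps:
3958/(-11 + 30*(-6)) - 3344/2815 = 3958/(-11 - 180) - 3344*1/2815 = 3958/(-191) - 3344/2815 = 3958*(-1/191) - 3344/2815 = -3958/191 - 3344/2815 = -11780474/537665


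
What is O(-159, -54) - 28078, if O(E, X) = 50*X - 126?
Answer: -30904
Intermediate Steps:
O(E, X) = -126 + 50*X
O(-159, -54) - 28078 = (-126 + 50*(-54)) - 28078 = (-126 - 2700) - 28078 = -2826 - 28078 = -30904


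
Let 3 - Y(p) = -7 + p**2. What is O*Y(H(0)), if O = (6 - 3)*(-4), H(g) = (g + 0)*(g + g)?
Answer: -120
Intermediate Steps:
H(g) = 2*g**2 (H(g) = g*(2*g) = 2*g**2)
Y(p) = 10 - p**2 (Y(p) = 3 - (-7 + p**2) = 3 + (7 - p**2) = 10 - p**2)
O = -12 (O = 3*(-4) = -12)
O*Y(H(0)) = -12*(10 - (2*0**2)**2) = -12*(10 - (2*0)**2) = -12*(10 - 1*0**2) = -12*(10 - 1*0) = -12*(10 + 0) = -12*10 = -120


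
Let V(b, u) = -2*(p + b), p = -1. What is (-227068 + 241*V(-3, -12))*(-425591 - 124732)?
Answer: 123899720220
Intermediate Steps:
V(b, u) = 2 - 2*b (V(b, u) = -2*(-1 + b) = 2 - 2*b)
(-227068 + 241*V(-3, -12))*(-425591 - 124732) = (-227068 + 241*(2 - 2*(-3)))*(-425591 - 124732) = (-227068 + 241*(2 + 6))*(-550323) = (-227068 + 241*8)*(-550323) = (-227068 + 1928)*(-550323) = -225140*(-550323) = 123899720220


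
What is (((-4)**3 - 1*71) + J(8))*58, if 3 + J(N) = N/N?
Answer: -7946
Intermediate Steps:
J(N) = -2 (J(N) = -3 + N/N = -3 + 1 = -2)
(((-4)**3 - 1*71) + J(8))*58 = (((-4)**3 - 1*71) - 2)*58 = ((-64 - 71) - 2)*58 = (-135 - 2)*58 = -137*58 = -7946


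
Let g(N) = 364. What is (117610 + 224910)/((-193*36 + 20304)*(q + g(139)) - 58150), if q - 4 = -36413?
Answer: -34252/48147517 ≈ -0.00071140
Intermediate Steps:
q = -36409 (q = 4 - 36413 = -36409)
(117610 + 224910)/((-193*36 + 20304)*(q + g(139)) - 58150) = (117610 + 224910)/((-193*36 + 20304)*(-36409 + 364) - 58150) = 342520/((-6948 + 20304)*(-36045) - 58150) = 342520/(13356*(-36045) - 58150) = 342520/(-481417020 - 58150) = 342520/(-481475170) = 342520*(-1/481475170) = -34252/48147517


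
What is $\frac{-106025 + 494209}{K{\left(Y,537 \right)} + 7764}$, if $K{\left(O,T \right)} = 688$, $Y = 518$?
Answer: $\frac{97046}{2113} \approx 45.928$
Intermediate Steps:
$\frac{-106025 + 494209}{K{\left(Y,537 \right)} + 7764} = \frac{-106025 + 494209}{688 + 7764} = \frac{388184}{8452} = 388184 \cdot \frac{1}{8452} = \frac{97046}{2113}$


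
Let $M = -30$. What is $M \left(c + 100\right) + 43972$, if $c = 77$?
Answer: $38662$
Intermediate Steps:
$M \left(c + 100\right) + 43972 = - 30 \left(77 + 100\right) + 43972 = \left(-30\right) 177 + 43972 = -5310 + 43972 = 38662$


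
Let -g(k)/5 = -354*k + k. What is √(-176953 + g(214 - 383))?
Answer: I*√475238 ≈ 689.38*I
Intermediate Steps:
g(k) = 1765*k (g(k) = -5*(-354*k + k) = -(-1765)*k = 1765*k)
√(-176953 + g(214 - 383)) = √(-176953 + 1765*(214 - 383)) = √(-176953 + 1765*(-169)) = √(-176953 - 298285) = √(-475238) = I*√475238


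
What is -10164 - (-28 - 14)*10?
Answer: -9744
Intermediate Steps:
-10164 - (-28 - 14)*10 = -10164 - (-42)*10 = -10164 - 1*(-420) = -10164 + 420 = -9744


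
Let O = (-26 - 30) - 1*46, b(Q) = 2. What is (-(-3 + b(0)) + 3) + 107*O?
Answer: -10910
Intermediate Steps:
O = -102 (O = -56 - 46 = -102)
(-(-3 + b(0)) + 3) + 107*O = (-(-3 + 2) + 3) + 107*(-102) = (-1*(-1) + 3) - 10914 = (1 + 3) - 10914 = 4 - 10914 = -10910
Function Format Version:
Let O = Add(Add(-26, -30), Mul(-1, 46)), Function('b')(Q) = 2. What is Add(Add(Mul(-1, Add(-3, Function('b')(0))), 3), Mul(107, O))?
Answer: -10910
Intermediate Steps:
O = -102 (O = Add(-56, -46) = -102)
Add(Add(Mul(-1, Add(-3, Function('b')(0))), 3), Mul(107, O)) = Add(Add(Mul(-1, Add(-3, 2)), 3), Mul(107, -102)) = Add(Add(Mul(-1, -1), 3), -10914) = Add(Add(1, 3), -10914) = Add(4, -10914) = -10910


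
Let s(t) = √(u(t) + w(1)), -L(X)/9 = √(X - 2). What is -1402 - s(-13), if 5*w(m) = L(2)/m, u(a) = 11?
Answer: -1402 - √11 ≈ -1405.3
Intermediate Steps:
L(X) = -9*√(-2 + X) (L(X) = -9*√(X - 2) = -9*√(-2 + X))
w(m) = 0 (w(m) = ((-9*√(-2 + 2))/m)/5 = ((-9*√0)/m)/5 = ((-9*0)/m)/5 = (0/m)/5 = (⅕)*0 = 0)
s(t) = √11 (s(t) = √(11 + 0) = √11)
-1402 - s(-13) = -1402 - √11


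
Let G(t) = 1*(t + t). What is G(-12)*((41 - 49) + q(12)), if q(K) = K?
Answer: -96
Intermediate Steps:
G(t) = 2*t (G(t) = 1*(2*t) = 2*t)
G(-12)*((41 - 49) + q(12)) = (2*(-12))*((41 - 49) + 12) = -24*(-8 + 12) = -24*4 = -96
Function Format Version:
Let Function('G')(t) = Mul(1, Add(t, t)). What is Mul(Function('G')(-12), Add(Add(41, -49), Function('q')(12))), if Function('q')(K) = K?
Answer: -96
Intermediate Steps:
Function('G')(t) = Mul(2, t) (Function('G')(t) = Mul(1, Mul(2, t)) = Mul(2, t))
Mul(Function('G')(-12), Add(Add(41, -49), Function('q')(12))) = Mul(Mul(2, -12), Add(Add(41, -49), 12)) = Mul(-24, Add(-8, 12)) = Mul(-24, 4) = -96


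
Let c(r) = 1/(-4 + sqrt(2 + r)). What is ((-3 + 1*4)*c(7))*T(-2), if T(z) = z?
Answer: 2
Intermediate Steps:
((-3 + 1*4)*c(7))*T(-2) = ((-3 + 1*4)/(-4 + sqrt(2 + 7)))*(-2) = ((-3 + 4)/(-4 + sqrt(9)))*(-2) = (1/(-4 + 3))*(-2) = (1/(-1))*(-2) = (1*(-1))*(-2) = -1*(-2) = 2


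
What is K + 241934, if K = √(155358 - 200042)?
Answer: 241934 + 2*I*√11171 ≈ 2.4193e+5 + 211.39*I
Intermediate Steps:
K = 2*I*√11171 (K = √(-44684) = 2*I*√11171 ≈ 211.39*I)
K + 241934 = 2*I*√11171 + 241934 = 241934 + 2*I*√11171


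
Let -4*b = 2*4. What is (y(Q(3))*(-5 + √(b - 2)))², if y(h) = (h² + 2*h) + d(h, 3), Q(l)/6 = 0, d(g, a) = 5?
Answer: 525 - 500*I ≈ 525.0 - 500.0*I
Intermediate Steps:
b = -2 (b = -4/2 = -¼*8 = -2)
Q(l) = 0 (Q(l) = 6*0 = 0)
y(h) = 5 + h² + 2*h (y(h) = (h² + 2*h) + 5 = 5 + h² + 2*h)
(y(Q(3))*(-5 + √(b - 2)))² = ((5 + 0² + 2*0)*(-5 + √(-2 - 2)))² = ((5 + 0 + 0)*(-5 + √(-4)))² = (5*(-5 + 2*I))² = (-25 + 10*I)²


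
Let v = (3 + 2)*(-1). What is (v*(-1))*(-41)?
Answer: -205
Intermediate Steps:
v = -5 (v = 5*(-1) = -5)
(v*(-1))*(-41) = -5*(-1)*(-41) = 5*(-41) = -205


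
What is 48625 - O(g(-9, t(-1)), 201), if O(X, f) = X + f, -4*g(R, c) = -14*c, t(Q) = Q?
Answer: 96855/2 ≈ 48428.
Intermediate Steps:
g(R, c) = 7*c/2 (g(R, c) = -(-7)*c/2 = 7*c/2)
48625 - O(g(-9, t(-1)), 201) = 48625 - ((7/2)*(-1) + 201) = 48625 - (-7/2 + 201) = 48625 - 1*395/2 = 48625 - 395/2 = 96855/2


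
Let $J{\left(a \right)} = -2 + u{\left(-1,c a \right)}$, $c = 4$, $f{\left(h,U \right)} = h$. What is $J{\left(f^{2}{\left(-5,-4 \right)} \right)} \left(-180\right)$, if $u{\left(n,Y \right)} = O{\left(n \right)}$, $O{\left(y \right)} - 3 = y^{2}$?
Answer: $-360$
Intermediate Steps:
$O{\left(y \right)} = 3 + y^{2}$
$u{\left(n,Y \right)} = 3 + n^{2}$
$J{\left(a \right)} = 2$ ($J{\left(a \right)} = -2 + \left(3 + \left(-1\right)^{2}\right) = -2 + \left(3 + 1\right) = -2 + 4 = 2$)
$J{\left(f^{2}{\left(-5,-4 \right)} \right)} \left(-180\right) = 2 \left(-180\right) = -360$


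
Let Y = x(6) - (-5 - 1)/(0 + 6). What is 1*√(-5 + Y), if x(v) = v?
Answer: √2 ≈ 1.4142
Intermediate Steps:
Y = 7 (Y = 6 - (-5 - 1)/(0 + 6) = 6 - (-6)/6 = 6 - 1*(-1) = 6 + 1 = 7)
1*√(-5 + Y) = 1*√(-5 + 7) = 1*√2 = √2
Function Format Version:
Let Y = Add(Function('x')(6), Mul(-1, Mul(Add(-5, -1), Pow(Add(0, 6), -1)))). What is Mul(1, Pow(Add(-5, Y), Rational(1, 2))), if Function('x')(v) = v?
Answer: Pow(2, Rational(1, 2)) ≈ 1.4142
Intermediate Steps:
Y = 7 (Y = Add(6, Mul(-1, Mul(Add(-5, -1), Pow(Add(0, 6), -1)))) = Add(6, Mul(-1, Mul(-6, Pow(6, -1)))) = Add(6, Mul(-1, Mul(-6, Rational(1, 6)))) = Add(6, Mul(-1, -1)) = Add(6, 1) = 7)
Mul(1, Pow(Add(-5, Y), Rational(1, 2))) = Mul(1, Pow(Add(-5, 7), Rational(1, 2))) = Mul(1, Pow(2, Rational(1, 2))) = Pow(2, Rational(1, 2))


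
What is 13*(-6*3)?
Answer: -234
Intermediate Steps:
13*(-6*3) = 13*(-18) = -234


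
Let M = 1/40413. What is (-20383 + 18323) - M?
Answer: -83250781/40413 ≈ -2060.0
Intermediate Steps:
M = 1/40413 ≈ 2.4745e-5
(-20383 + 18323) - M = (-20383 + 18323) - 1*1/40413 = -2060 - 1/40413 = -83250781/40413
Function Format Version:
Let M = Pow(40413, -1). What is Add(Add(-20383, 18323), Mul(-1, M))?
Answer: Rational(-83250781, 40413) ≈ -2060.0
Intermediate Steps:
M = Rational(1, 40413) ≈ 2.4745e-5
Add(Add(-20383, 18323), Mul(-1, M)) = Add(Add(-20383, 18323), Mul(-1, Rational(1, 40413))) = Add(-2060, Rational(-1, 40413)) = Rational(-83250781, 40413)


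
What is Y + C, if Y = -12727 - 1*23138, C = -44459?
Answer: -80324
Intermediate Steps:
Y = -35865 (Y = -12727 - 23138 = -35865)
Y + C = -35865 - 44459 = -80324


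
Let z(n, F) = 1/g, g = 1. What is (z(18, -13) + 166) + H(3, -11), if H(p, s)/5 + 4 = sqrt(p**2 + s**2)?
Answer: 147 + 5*sqrt(130) ≈ 204.01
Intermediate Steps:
z(n, F) = 1 (z(n, F) = 1/1 = 1*1 = 1)
H(p, s) = -20 + 5*sqrt(p**2 + s**2)
(z(18, -13) + 166) + H(3, -11) = (1 + 166) + (-20 + 5*sqrt(3**2 + (-11)**2)) = 167 + (-20 + 5*sqrt(9 + 121)) = 167 + (-20 + 5*sqrt(130)) = 147 + 5*sqrt(130)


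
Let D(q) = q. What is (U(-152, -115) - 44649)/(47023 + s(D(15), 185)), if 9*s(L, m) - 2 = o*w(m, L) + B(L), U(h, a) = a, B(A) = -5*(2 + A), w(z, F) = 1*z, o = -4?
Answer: -100719/105596 ≈ -0.95381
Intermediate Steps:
w(z, F) = z
B(A) = -10 - 5*A
s(L, m) = -8/9 - 5*L/9 - 4*m/9 (s(L, m) = 2/9 + (-4*m + (-10 - 5*L))/9 = 2/9 + (-10 - 5*L - 4*m)/9 = 2/9 + (-10/9 - 5*L/9 - 4*m/9) = -8/9 - 5*L/9 - 4*m/9)
(U(-152, -115) - 44649)/(47023 + s(D(15), 185)) = (-115 - 44649)/(47023 + (-8/9 - 5/9*15 - 4/9*185)) = -44764/(47023 + (-8/9 - 25/3 - 740/9)) = -44764/(47023 - 823/9) = -44764/422384/9 = -44764*9/422384 = -100719/105596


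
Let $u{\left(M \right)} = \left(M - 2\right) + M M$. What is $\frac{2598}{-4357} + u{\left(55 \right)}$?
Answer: $\frac{13408248}{4357} \approx 3077.4$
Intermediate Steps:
$u{\left(M \right)} = -2 + M + M^{2}$ ($u{\left(M \right)} = \left(-2 + M\right) + M^{2} = -2 + M + M^{2}$)
$\frac{2598}{-4357} + u{\left(55 \right)} = \frac{2598}{-4357} + \left(-2 + 55 + 55^{2}\right) = 2598 \left(- \frac{1}{4357}\right) + \left(-2 + 55 + 3025\right) = - \frac{2598}{4357} + 3078 = \frac{13408248}{4357}$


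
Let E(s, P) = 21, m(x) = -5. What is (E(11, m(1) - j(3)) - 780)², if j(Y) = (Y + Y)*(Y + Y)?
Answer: 576081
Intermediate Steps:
j(Y) = 4*Y² (j(Y) = (2*Y)*(2*Y) = 4*Y²)
(E(11, m(1) - j(3)) - 780)² = (21 - 780)² = (-759)² = 576081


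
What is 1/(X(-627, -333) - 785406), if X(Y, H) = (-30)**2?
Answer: -1/784506 ≈ -1.2747e-6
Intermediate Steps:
X(Y, H) = 900
1/(X(-627, -333) - 785406) = 1/(900 - 785406) = 1/(-784506) = -1/784506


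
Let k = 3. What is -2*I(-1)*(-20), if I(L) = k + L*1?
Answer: 80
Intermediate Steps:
I(L) = 3 + L (I(L) = 3 + L*1 = 3 + L)
-2*I(-1)*(-20) = -2*(3 - 1)*(-20) = -2*2*(-20) = -4*(-20) = 80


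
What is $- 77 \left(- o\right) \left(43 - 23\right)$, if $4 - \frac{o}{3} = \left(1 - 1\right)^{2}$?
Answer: $18480$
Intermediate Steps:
$o = 12$ ($o = 12 - 3 \left(1 - 1\right)^{2} = 12 - 3 \cdot 0^{2} = 12 - 0 = 12 + 0 = 12$)
$- 77 \left(- o\right) \left(43 - 23\right) = - 77 \left(\left(-1\right) 12\right) \left(43 - 23\right) = \left(-77\right) \left(-12\right) \left(43 - 23\right) = 924 \cdot 20 = 18480$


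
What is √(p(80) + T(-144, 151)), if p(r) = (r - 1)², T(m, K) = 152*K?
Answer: √29193 ≈ 170.86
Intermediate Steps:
p(r) = (-1 + r)²
√(p(80) + T(-144, 151)) = √((-1 + 80)² + 152*151) = √(79² + 22952) = √(6241 + 22952) = √29193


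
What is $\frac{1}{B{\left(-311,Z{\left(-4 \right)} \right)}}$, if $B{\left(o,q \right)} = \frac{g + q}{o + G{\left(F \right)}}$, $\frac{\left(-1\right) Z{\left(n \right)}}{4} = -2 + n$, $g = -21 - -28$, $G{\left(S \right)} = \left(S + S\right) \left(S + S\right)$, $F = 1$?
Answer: $- \frac{307}{31} \approx -9.9032$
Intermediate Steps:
$G{\left(S \right)} = 4 S^{2}$ ($G{\left(S \right)} = 2 S 2 S = 4 S^{2}$)
$g = 7$ ($g = -21 + 28 = 7$)
$Z{\left(n \right)} = 8 - 4 n$ ($Z{\left(n \right)} = - 4 \left(-2 + n\right) = 8 - 4 n$)
$B{\left(o,q \right)} = \frac{7 + q}{4 + o}$ ($B{\left(o,q \right)} = \frac{7 + q}{o + 4 \cdot 1^{2}} = \frac{7 + q}{o + 4 \cdot 1} = \frac{7 + q}{o + 4} = \frac{7 + q}{4 + o}$)
$\frac{1}{B{\left(-311,Z{\left(-4 \right)} \right)}} = \frac{1}{\frac{1}{4 - 311} \left(7 + \left(8 - -16\right)\right)} = \frac{1}{\frac{1}{-307} \left(7 + \left(8 + 16\right)\right)} = \frac{1}{\left(- \frac{1}{307}\right) \left(7 + 24\right)} = \frac{1}{\left(- \frac{1}{307}\right) 31} = \frac{1}{- \frac{31}{307}} = - \frac{307}{31}$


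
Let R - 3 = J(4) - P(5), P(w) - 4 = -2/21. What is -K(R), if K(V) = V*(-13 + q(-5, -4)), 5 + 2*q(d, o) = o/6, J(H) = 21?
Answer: 20045/63 ≈ 318.17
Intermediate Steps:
P(w) = 82/21 (P(w) = 4 - 2/21 = 82/21)
q(d, o) = -5/2 + o/12 (q(d, o) = -5/2 + (o/6)/2 = -5/2 + o/12)
R = 422/21 (R = 3 + (21 - 1*82/21) = 3 + (21 - 82/21) = 3 + 359/21 = 422/21 ≈ 20.095)
K(V) = -95*V/6 (K(V) = V*(-13 + (-5/2 + (1/12)*(-4))) = V*(-13 + (-5/2 - 1/3)) = V*(-13 - 17/6) = V*(-95/6) = -95*V/6)
-K(R) = -(-95)*422/(6*21) = -1*(-20045/63) = 20045/63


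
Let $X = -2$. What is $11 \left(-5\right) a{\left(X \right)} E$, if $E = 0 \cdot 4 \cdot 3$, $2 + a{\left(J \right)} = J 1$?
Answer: $0$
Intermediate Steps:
$a{\left(J \right)} = -2 + J$ ($a{\left(J \right)} = -2 + J 1 = -2 + J$)
$E = 0$ ($E = 0 \cdot 3 = 0$)
$11 \left(-5\right) a{\left(X \right)} E = 11 \left(-5\right) \left(-2 - 2\right) 0 = \left(-55\right) \left(-4\right) 0 = 220 \cdot 0 = 0$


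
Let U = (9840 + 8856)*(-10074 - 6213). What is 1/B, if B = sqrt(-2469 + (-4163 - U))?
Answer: sqrt(19030945)/76123780 ≈ 5.7307e-5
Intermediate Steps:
U = -304501752 (U = 18696*(-16287) = -304501752)
B = 4*sqrt(19030945) (B = sqrt(-2469 + (-4163 - 1*(-304501752))) = sqrt(-2469 + (-4163 + 304501752)) = sqrt(-2469 + 304497589) = sqrt(304495120) = 4*sqrt(19030945) ≈ 17450.)
1/B = 1/(4*sqrt(19030945)) = sqrt(19030945)/76123780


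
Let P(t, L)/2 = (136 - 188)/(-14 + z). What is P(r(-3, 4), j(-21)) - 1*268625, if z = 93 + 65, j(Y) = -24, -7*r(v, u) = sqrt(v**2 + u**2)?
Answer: -4835263/18 ≈ -2.6863e+5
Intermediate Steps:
r(v, u) = -sqrt(u**2 + v**2)/7 (r(v, u) = -sqrt(v**2 + u**2)/7 = -sqrt(u**2 + v**2)/7)
z = 158
P(t, L) = -13/18 (P(t, L) = 2*((136 - 188)/(-14 + 158)) = 2*(-52/144) = 2*(-52*1/144) = 2*(-13/36) = -13/18)
P(r(-3, 4), j(-21)) - 1*268625 = -13/18 - 1*268625 = -13/18 - 268625 = -4835263/18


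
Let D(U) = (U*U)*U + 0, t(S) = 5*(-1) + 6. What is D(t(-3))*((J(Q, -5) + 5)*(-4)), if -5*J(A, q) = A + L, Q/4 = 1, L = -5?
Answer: -104/5 ≈ -20.800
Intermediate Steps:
Q = 4 (Q = 4*1 = 4)
J(A, q) = 1 - A/5 (J(A, q) = -(A - 5)/5 = -(-5 + A)/5 = 1 - A/5)
t(S) = 1 (t(S) = -5 + 6 = 1)
D(U) = U³ (D(U) = U²*U + 0 = U³ + 0 = U³)
D(t(-3))*((J(Q, -5) + 5)*(-4)) = 1³*(((1 - ⅕*4) + 5)*(-4)) = 1*(((1 - ⅘) + 5)*(-4)) = 1*((⅕ + 5)*(-4)) = 1*((26/5)*(-4)) = 1*(-104/5) = -104/5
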